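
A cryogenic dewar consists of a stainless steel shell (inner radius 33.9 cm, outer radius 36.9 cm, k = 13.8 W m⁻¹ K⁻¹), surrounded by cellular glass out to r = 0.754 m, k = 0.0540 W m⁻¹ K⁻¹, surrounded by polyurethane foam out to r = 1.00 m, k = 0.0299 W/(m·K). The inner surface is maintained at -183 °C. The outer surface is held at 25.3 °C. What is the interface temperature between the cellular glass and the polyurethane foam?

Series thermal resistances, inner to outer:
  R_stainless steel = (1/0.339 − 1/0.369)/(4πk) = 0.2398/(4π·13.8) = 0.001383 K/W
  R_cellular glass = (1/0.369 − 1/0.754)/(4πk) = 1.384/(4π·0.0540) = 2.039 K/W
  R_polyurethane foam = (1/0.754 − 1/1.00)/(4πk) = 0.3263/(4π·0.0299) = 0.8683 K/W
ΣR = 0.001383 + 2.039 + 0.8683 = 2.909 K/W
Q = ΔT/ΣR = (-183 °C − 25.3 °C)/2.909 = -71.61 W
From the inner boundary to the cellular glass/polyurethane foam interface, ΣR_partial = 2.040 K/W.
T_interface = T_in − Q·ΣR_partial = -183 °C − (-71.61)(2.040) = -36.9 °C

T = -36.9 °C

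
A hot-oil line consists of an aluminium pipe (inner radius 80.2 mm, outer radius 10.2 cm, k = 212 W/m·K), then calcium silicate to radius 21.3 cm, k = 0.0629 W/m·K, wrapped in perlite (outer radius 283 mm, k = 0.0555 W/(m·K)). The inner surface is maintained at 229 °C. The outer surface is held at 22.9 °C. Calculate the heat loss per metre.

Treat each layer as a resistance in series:
  R'_aluminium = ln(0.102/0.0802)/(2πk) = 0.2404/(2π·212) = 1.805×10^-4 m·K/W
  R'_calcium silicate = ln(0.213/0.102)/(2πk) = 0.7363/(2π·0.0629) = 1.863 m·K/W
  R'_perlite = ln(0.283/0.213)/(2πk) = 0.2842/(2π·0.0555) = 0.8149 m·K/W
ΣR = 1.805×10^-4 + 1.863 + 0.8149 = 2.678 m·K/W
Q' = ΔT/ΣR = (229 °C − 22.9 °C)/2.678 = 77.0 W/m

Q' = 77.0 W/m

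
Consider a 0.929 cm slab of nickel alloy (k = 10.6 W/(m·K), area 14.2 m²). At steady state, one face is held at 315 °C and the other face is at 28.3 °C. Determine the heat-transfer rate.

Q = kA·ΔT/L = 10.6 × 14.2 × |315 °C − 28.3 °C| / 0.00929 = 4.65×10^6 W

Q = 4.65×10^6 W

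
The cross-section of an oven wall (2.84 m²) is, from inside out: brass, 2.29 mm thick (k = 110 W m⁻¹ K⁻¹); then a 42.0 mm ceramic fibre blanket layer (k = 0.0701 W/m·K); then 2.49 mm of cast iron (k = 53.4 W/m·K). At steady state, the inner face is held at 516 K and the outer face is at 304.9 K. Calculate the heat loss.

Resistance network (inner→outer):
  R_brass = L/(kA) = 0.00229/(110·2.84) = 7.330×10^-6 K/W
  R_ceramic fibre blanket = L/(kA) = 0.0420/(0.0701·2.84) = 0.2110 K/W
  R_cast iron = L/(kA) = 0.00249/(53.4·2.84) = 1.642×10^-5 K/W
ΣR = 7.330×10^-6 + 0.2110 + 1.642×10^-5 = 0.2110 K/W
Q = ΔT/ΣR = (516 K − 304.9 K)/0.2110 = 1000 W

Q = 1000 W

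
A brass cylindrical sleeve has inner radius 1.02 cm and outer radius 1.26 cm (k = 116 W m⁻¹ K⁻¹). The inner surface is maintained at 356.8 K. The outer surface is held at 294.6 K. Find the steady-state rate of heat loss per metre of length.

Q' = 2πk·ΔT/ln(r₂/r₁) = 2π × 116 × 62.2 / ln(0.0126/0.0102) = 2.15×10^5 W/m

Q' = 215 kW/m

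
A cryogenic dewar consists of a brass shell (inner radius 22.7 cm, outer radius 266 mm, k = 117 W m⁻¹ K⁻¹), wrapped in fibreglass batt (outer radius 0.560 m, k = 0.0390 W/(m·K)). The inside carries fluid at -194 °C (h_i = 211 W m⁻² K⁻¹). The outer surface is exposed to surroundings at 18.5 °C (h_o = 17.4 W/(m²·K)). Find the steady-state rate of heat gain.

Treat each layer as a resistance in series:
  R_conv,in = 1/(4πr²h) = 1/(4π·0.227²·211) = 0.007319 K/W
  R_brass = (1/0.227 − 1/0.266)/(4πk) = 0.6459/(4π·117) = 4.393×10^-4 K/W
  R_fibreglass batt = (1/0.266 − 1/0.560)/(4πk) = 1.974/(4π·0.0390) = 4.027 K/W
  R_conv,out = 1/(4πr²h) = 1/(4π·0.560²·17.4) = 0.01458 K/W
ΣR = 0.007319 + 4.393×10^-4 + 4.027 + 0.01458 = 4.049 K/W
Q = ΔT/ΣR = (-194 °C − 18.5 °C)/4.049 = -52.5 W
(Negative Q ⇒ heat flows inward; heat gain = 52.5 W.)

Q = 52.5 W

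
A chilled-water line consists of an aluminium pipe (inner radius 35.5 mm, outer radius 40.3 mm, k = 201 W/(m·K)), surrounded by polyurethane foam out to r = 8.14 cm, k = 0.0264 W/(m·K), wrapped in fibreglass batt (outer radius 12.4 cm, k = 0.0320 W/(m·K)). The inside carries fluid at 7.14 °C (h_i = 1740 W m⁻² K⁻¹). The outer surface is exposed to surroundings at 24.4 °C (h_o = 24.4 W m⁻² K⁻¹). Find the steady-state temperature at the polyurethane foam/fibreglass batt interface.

Resistance network (inner→outer):
  R'_conv,in = 1/(2πr h) = 1/(2π·0.0355·1740) = 0.002577 m·K/W
  R'_aluminium = ln(0.0403/0.0355)/(2πk) = 0.1268/(2π·201) = 1.004×10^-4 m·K/W
  R'_polyurethane foam = ln(0.0814/0.0403)/(2πk) = 0.7030/(2π·0.0264) = 4.238 m·K/W
  R'_fibreglass batt = ln(0.124/0.0814)/(2πk) = 0.4209/(2π·0.0320) = 2.093 m·K/W
  R'_conv,out = 1/(2πr h) = 1/(2π·0.124·24.4) = 0.05260 m·K/W
ΣR = 0.002577 + 1.004×10^-4 + 4.238 + 2.093 + 0.05260 = 6.386 m·K/W
Q' = ΔT/ΣR = (7.14 °C − 24.4 °C)/6.386 = -2.703 W/m
From the inner boundary to the polyurethane foam/fibreglass batt interface, ΣR_partial = 4.241 m·K/W.
T_interface = T_in − Q'·ΣR_partial = 7.14 °C − (-2.703)(4.241) = 18.6 °C

T = 18.6 °C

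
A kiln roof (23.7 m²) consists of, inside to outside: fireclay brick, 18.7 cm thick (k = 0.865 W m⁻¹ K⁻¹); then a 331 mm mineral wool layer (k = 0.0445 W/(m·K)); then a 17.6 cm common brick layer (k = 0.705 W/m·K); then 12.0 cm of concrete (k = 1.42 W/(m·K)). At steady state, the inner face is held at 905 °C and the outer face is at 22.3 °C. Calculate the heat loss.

Q = 2620 W

Series thermal resistances, inner to outer:
  R_fireclay brick = L/(kA) = 0.187/(0.865·23.7) = 0.009122 K/W
  R_mineral wool = L/(kA) = 0.331/(0.0445·23.7) = 0.3138 K/W
  R_common brick = L/(kA) = 0.176/(0.705·23.7) = 0.01053 K/W
  R_concrete = L/(kA) = 0.120/(1.42·23.7) = 0.003566 K/W
ΣR = 0.009122 + 0.3138 + 0.01053 + 0.003566 = 0.3370 K/W
Q = ΔT/ΣR = (905 °C − 22.3 °C)/0.3370 = 2620 W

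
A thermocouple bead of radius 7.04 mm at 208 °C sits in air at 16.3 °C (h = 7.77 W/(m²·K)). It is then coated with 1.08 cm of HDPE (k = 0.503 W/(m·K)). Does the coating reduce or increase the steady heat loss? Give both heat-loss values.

increases: 0.928 → 4.19 W

Critical radius for a sphere: r_cr = 2k/h = 0.129 m = 12.9 cm.
Outer radius after coating: r₂ = 0.00704 + 0.0108 = 0.01784 m.
Since r₁ < r_cr and r₂ ≤ r_cr, the coating moves toward the maximum at r_cr — heat loss rises.
Bare: R = 1/(4πr₁²h) = 206.6 K/W; Q = 191.7/206.6 = 0.928 W.
Coated: R = R_cond + R_conv = 45.78 K/W; Q = 191.7/45.78 = 4.19 W.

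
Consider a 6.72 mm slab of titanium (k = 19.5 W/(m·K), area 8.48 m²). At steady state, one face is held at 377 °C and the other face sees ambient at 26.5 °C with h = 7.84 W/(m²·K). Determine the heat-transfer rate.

Series thermal resistances, inner to outer:
  R_titanium = L/(kA) = 0.00672/(19.5·8.48) = 4.064×10^-5 K/W
  R_conv,out = 1/(hA) = 1/(7.84·8.48) = 0.01504 K/W
ΣR = 4.064×10^-5 + 0.01504 = 0.01508 K/W
Q = ΔT/ΣR = (377 °C − 26.5 °C)/0.01508 = 23200 W

Q = 23.2 kW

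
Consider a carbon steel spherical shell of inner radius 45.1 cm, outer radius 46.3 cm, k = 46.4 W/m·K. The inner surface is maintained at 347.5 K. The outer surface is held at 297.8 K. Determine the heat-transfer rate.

Q = 5.04×10^5 W

Q = 4πk·ΔT/(1/r₁ − 1/r₂) = 4π × 46.4 × 49.7 / (1/0.451 − 1/0.463) = 5.04×10^5 W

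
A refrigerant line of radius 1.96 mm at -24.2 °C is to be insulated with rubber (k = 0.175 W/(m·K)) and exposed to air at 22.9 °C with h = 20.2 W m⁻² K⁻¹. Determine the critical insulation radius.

For a cylinder, r_cr = k_ins/h = 0.175/20.2 = 0.00866 m = 0.866 cm

r_cr = 0.866 cm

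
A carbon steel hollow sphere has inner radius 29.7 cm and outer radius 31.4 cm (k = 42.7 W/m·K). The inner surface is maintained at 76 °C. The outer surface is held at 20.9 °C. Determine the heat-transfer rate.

Q = 4πk·ΔT/(1/r₁ − 1/r₂) = 4π × 42.7 × 55.1 / (1/0.297 − 1/0.314) = 1.62×10^5 W

Q = 162 kW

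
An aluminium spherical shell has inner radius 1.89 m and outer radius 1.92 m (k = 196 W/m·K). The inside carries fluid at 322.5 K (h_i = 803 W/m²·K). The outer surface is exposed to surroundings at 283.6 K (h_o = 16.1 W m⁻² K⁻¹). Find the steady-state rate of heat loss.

Series thermal resistances, inner to outer:
  R_conv,in = 1/(4πr²h) = 1/(4π·1.89²·803) = 2.774×10^-5 K/W
  R_aluminium = (1/1.89 − 1/1.92)/(4πk) = 0.008267/(4π·196) = 3.357×10^-6 K/W
  R_conv,out = 1/(4πr²h) = 1/(4π·1.92²·16.1) = 0.001341 K/W
ΣR = 2.774×10^-5 + 3.357×10^-6 + 0.001341 = 0.001372 K/W
Q = ΔT/ΣR = (322.5 K − 283.6 K)/0.001372 = 28400 W

Q = 28.4 kW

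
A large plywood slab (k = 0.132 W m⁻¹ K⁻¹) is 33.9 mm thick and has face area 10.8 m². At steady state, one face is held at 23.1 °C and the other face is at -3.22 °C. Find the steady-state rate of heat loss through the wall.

Q = kA·ΔT/L = 0.132 × 10.8 × |23.1 °C − -3.22 °C| / 0.0339 = 1110 W

Q = 1110 W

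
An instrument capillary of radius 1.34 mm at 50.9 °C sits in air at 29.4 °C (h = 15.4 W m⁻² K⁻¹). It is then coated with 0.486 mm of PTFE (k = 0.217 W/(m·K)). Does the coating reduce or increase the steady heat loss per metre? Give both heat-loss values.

increases: 2.79 → 3.65 W/m

Critical radius for a cylinder: r_cr = k/h = 0.0141 m = 1.41 cm.
Outer radius after coating: r₂ = 0.00134 + 4.86×10^-4 = 0.001826 m.
Since r₁ < r_cr and r₂ ≤ r_cr, the coating moves toward the maximum at r_cr — heat loss rises.
Bare: R = 1/(2πr₁h) = 7.712 m·K/W; Q = 21.5/7.712 = 2.79 W/m.
Coated: R = R_cond + R_conv = 5.887 m·K/W; Q = 21.5/5.887 = 3.65 W/m.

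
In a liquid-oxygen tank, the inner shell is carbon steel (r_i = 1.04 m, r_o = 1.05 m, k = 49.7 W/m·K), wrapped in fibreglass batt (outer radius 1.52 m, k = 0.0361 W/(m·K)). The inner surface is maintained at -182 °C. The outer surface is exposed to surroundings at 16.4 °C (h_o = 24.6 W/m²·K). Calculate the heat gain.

Q = 305 W

Treat each layer as a resistance in series:
  R_carbon steel = (1/1.04 − 1/1.05)/(4πk) = 0.009158/(4π·49.7) = 1.466×10^-5 K/W
  R_fibreglass batt = (1/1.05 − 1/1.52)/(4πk) = 0.2945/(4π·0.0361) = 0.6492 K/W
  R_conv,out = 1/(4πr²h) = 1/(4π·1.52²·24.6) = 0.001400 K/W
ΣR = 1.466×10^-5 + 0.6492 + 0.001400 = 0.6506 K/W
Q = ΔT/ΣR = (-182 °C − 16.4 °C)/0.6506 = -305 W
(Negative Q ⇒ heat flows inward; heat gain = 305 W.)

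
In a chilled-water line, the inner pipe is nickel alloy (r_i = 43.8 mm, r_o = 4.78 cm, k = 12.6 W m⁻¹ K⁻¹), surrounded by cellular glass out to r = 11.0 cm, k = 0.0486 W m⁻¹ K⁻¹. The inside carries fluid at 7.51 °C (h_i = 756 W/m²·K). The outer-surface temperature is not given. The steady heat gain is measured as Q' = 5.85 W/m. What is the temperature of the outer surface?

Series resistances:
  R'_conv,in = 1/(2πr h) = 1/(2π·0.0438·756) = 0.004806 m·K/W
  R'_nickel alloy = ln(0.0478/0.0438)/(2πk) = 0.08739/(2π·12.6) = 0.001104 m·K/W
  R'_cellular glass = ln(0.110/0.0478)/(2πk) = 0.8335/(2π·0.0486) = 2.729 m·K/W
ΣR = 2.735 m·K/W
ΔT = Q'·ΣR = 5.85 × 2.735 = 16.00 K
Heat flows inward, so T_out = T_in + ΔT = 7.51 + 16.00 = 23.5 °C

T_out = 23.5 °C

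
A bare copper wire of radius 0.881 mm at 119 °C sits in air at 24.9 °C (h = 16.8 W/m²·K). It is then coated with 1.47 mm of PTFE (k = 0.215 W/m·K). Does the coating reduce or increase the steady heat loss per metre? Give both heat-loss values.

Critical radius for a cylinder: r_cr = k/h = 0.0128 m = 1.28 cm.
Outer radius after coating: r₂ = 8.81×10^-4 + 0.00147 = 0.002351 m.
Since r₁ < r_cr and r₂ ≤ r_cr, the coating moves toward the maximum at r_cr — heat loss rises.
Bare: R = 1/(2πr₁h) = 10.75 m·K/W; Q = 94.1/10.75 = 8.75 W/m.
Coated: R = R_cond + R_conv = 4.756 m·K/W; Q = 94.1/4.756 = 19.8 W/m.

increases: 8.75 → 19.8 W/m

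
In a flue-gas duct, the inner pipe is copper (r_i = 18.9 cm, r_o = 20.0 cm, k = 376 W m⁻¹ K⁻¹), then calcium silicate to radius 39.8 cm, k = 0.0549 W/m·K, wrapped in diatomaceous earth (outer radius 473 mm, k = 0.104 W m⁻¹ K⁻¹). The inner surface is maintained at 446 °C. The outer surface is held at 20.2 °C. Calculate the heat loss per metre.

Series thermal resistances, inner to outer:
  R'_copper = ln(0.200/0.189)/(2πk) = 0.05657/(2π·376) = 2.395×10^-5 m·K/W
  R'_calcium silicate = ln(0.398/0.200)/(2πk) = 0.6881/(2π·0.0549) = 1.995 m·K/W
  R'_diatomaceous earth = ln(0.473/0.398)/(2πk) = 0.1726/(2π·0.104) = 0.2642 m·K/W
ΣR = 2.395×10^-5 + 1.995 + 0.2642 = 2.259 m·K/W
Q' = ΔT/ΣR = (446 °C − 20.2 °C)/2.259 = 188 W/m

Q' = 188 W/m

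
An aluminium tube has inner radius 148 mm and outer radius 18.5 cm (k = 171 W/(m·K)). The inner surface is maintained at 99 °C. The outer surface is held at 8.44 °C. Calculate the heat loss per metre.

Q' = 436 kW/m

Q' = 2πk·ΔT/ln(r₂/r₁) = 2π × 171 × 90.56 / ln(0.185/0.148) = 4.36×10^5 W/m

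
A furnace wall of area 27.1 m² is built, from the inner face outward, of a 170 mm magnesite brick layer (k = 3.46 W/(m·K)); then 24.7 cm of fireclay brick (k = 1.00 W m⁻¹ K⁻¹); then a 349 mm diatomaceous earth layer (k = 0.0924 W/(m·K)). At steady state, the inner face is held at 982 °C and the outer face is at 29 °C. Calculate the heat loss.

Treat each layer as a resistance in series:
  R_magnesite brick = L/(kA) = 0.170/(3.46·27.1) = 0.001813 K/W
  R_fireclay brick = L/(kA) = 0.247/(1.00·27.1) = 0.009114 K/W
  R_diatomaceous earth = L/(kA) = 0.349/(0.0924·27.1) = 0.1394 K/W
ΣR = 0.001813 + 0.009114 + 0.1394 = 0.1503 K/W
Q = ΔT/ΣR = (982 °C − 29 °C)/0.1503 = 6340 W

Q = 6.34 kW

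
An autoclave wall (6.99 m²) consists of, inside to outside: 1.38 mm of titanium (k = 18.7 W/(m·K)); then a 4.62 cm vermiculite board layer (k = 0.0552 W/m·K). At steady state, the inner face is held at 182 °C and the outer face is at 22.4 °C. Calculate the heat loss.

Series thermal resistances, inner to outer:
  R_titanium = L/(kA) = 0.00138/(18.7·6.99) = 1.056×10^-5 K/W
  R_vermiculite board = L/(kA) = 0.0462/(0.0552·6.99) = 0.1197 K/W
ΣR = 1.056×10^-5 + 0.1197 = 0.1197 K/W
Q = ΔT/ΣR = (182 °C − 22.4 °C)/0.1197 = 1330 W

Q = 1330 W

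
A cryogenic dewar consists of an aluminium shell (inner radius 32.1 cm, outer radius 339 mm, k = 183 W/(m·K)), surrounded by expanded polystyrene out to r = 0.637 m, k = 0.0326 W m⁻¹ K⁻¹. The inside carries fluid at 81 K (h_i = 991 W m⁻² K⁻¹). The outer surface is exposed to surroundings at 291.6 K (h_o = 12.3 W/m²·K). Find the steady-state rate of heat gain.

Treat each layer as a resistance in series:
  R_conv,in = 1/(4πr²h) = 1/(4π·0.321²·991) = 7.793×10^-4 K/W
  R_aluminium = (1/0.321 − 1/0.339)/(4πk) = 0.1654/(4π·183) = 7.193×10^-5 K/W
  R_expanded polystyrene = (1/0.339 − 1/0.637)/(4πk) = 1.380/(4π·0.0326) = 3.369 K/W
  R_conv,out = 1/(4πr²h) = 1/(4π·0.637²·12.3) = 0.01594 K/W
ΣR = 7.793×10^-4 + 7.193×10^-5 + 3.369 + 0.01594 = 3.386 K/W
Q = ΔT/ΣR = (81 K − 291.6 K)/3.386 = -62.2 W
(Negative Q ⇒ heat flows inward; heat gain = 62.2 W.)

Q = 62.2 W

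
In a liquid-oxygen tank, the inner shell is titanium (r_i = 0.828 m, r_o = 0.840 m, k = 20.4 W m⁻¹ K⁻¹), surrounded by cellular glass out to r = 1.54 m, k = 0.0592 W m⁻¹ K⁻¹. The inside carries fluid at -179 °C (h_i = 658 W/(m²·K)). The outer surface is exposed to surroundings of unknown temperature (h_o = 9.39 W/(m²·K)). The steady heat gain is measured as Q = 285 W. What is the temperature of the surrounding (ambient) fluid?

Series resistances:
  R_conv,in = 1/(4πr²h) = 1/(4π·0.828²·658) = 1.764×10^-4 K/W
  R_titanium = (1/0.828 − 1/0.840)/(4πk) = 0.01725/(4π·20.4) = 6.730×10^-5 K/W
  R_cellular glass = (1/0.840 − 1/1.54)/(4πk) = 0.5411/(4π·0.0592) = 0.7274 K/W
  R_conv,out = 1/(4πr²h) = 1/(4π·1.54²·9.39) = 0.003573 K/W
ΣR = 0.7312 K/W
ΔT = Q·ΣR = 285 × 0.7312 = 208.4 K
Heat flows inward, so T_out = T_in + ΔT = -179 + 208.4 = 29.4 °C

T_out = 29.4 °C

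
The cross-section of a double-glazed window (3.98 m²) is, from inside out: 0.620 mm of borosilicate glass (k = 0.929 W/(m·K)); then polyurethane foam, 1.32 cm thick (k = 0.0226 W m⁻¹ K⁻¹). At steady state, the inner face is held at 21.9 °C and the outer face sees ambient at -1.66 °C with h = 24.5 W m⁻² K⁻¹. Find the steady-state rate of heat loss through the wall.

Treat each layer as a resistance in series:
  R_borosilicate glass = L/(kA) = 6.20×10^-4/(0.929·3.98) = 1.677×10^-4 K/W
  R_polyurethane foam = L/(kA) = 0.0132/(0.0226·3.98) = 0.1468 K/W
  R_conv,out = 1/(hA) = 1/(24.5·3.98) = 0.01026 K/W
ΣR = 1.677×10^-4 + 0.1468 + 0.01026 = 0.1572 K/W
Q = ΔT/ΣR = (21.9 °C − -1.66 °C)/0.1572 = 150 W

Q = 150 W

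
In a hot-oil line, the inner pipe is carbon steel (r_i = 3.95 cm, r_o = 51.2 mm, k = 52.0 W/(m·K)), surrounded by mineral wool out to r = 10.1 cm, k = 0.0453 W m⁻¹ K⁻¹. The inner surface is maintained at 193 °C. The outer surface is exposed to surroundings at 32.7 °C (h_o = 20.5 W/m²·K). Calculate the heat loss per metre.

Q' = 65.0 W/m

Resistance network (inner→outer):
  R'_carbon steel = ln(0.0512/0.0395)/(2πk) = 0.2594/(2π·52.0) = 7.941×10^-4 m·K/W
  R'_mineral wool = ln(0.101/0.0512)/(2πk) = 0.6794/(2π·0.0453) = 2.387 m·K/W
  R'_conv,out = 1/(2πr h) = 1/(2π·0.101·20.5) = 0.07687 m·K/W
ΣR = 7.941×10^-4 + 2.387 + 0.07687 = 2.465 m·K/W
Q' = ΔT/ΣR = (193 °C − 32.7 °C)/2.465 = 65.0 W/m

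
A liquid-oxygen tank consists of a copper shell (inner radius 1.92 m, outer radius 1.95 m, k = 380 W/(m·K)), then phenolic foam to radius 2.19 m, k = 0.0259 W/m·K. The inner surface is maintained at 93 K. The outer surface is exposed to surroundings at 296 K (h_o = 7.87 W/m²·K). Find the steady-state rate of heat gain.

Q = 1160 W

Treat each layer as a resistance in series:
  R_copper = (1/1.92 − 1/1.95)/(4πk) = 0.008013/(4π·380) = 1.678×10^-6 K/W
  R_phenolic foam = (1/1.95 − 1/2.19)/(4πk) = 0.05620/(4π·0.0259) = 0.1727 K/W
  R_conv,out = 1/(4πr²h) = 1/(4π·2.19²·7.87) = 0.002108 K/W
ΣR = 1.678×10^-6 + 0.1727 + 0.002108 = 0.1748 K/W
Q = ΔT/ΣR = (93 K − 296 K)/0.1748 = -1160 W
(Negative Q ⇒ heat flows inward; heat gain = 1160 W.)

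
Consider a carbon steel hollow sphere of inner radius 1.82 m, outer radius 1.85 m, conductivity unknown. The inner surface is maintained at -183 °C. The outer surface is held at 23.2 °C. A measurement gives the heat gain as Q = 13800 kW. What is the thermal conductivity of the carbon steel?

k = 47.5 W/m·K

ΣR = ΔT/Q = |-183 − 23.2|/1.38×10^7 = 1.494×10^-5 K/W
(1/r₁−1/r₂)/(4πk) = 1.494×10^-5 ⇒ k = 0.008910/(4π·1.494×10^-5) = 47.5 W/m·K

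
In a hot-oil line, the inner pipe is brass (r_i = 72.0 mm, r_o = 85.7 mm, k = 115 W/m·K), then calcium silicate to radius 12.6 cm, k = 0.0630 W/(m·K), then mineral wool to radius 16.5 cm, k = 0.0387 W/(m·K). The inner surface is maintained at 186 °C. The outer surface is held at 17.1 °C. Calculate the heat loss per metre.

Resistance network (inner→outer):
  R'_brass = ln(0.0857/0.0720)/(2πk) = 0.1742/(2π·115) = 2.411×10^-4 m·K/W
  R'_calcium silicate = ln(0.126/0.0857)/(2πk) = 0.3854/(2π·0.0630) = 0.9737 m·K/W
  R'_mineral wool = ln(0.165/0.126)/(2πk) = 0.2697/(2π·0.0387) = 1.109 m·K/W
ΣR = 2.411×10^-4 + 0.9737 + 1.109 = 2.083 m·K/W
Q' = ΔT/ΣR = (186 °C − 17.1 °C)/2.083 = 81.1 W/m

Q' = 81.1 W/m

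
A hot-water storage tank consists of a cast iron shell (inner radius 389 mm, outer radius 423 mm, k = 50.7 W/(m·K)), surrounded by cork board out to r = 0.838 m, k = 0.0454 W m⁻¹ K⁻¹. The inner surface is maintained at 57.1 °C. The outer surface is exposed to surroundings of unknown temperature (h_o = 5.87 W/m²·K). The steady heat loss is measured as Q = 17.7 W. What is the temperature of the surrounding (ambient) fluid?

T_out = 20.4 °C

Sum the resistances:
  R_cast iron = (1/0.389 − 1/0.423)/(4πk) = 0.2066/(4π·50.7) = 3.243×10^-4 K/W
  R_cork board = (1/0.423 − 1/0.838)/(4πk) = 1.171/(4π·0.0454) = 2.052 K/W
  R_conv,out = 1/(4πr²h) = 1/(4π·0.838²·5.87) = 0.01930 K/W
ΣR = 2.072 K/W
ΔT = Q·ΣR = 17.7 × 2.072 = 36.67 K
Heat flows outward, so T_out = T_in − ΔT = 57.1 − 36.67 = 20.4 °C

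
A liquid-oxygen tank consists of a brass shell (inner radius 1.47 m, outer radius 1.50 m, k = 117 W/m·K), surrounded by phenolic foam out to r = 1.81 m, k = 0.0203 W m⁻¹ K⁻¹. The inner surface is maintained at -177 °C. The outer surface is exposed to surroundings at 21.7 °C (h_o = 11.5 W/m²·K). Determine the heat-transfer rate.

Q = 442 W

Treat each layer as a resistance in series:
  R_brass = (1/1.47 − 1/1.50)/(4πk) = 0.01361/(4π·117) = 9.254×10^-6 K/W
  R_phenolic foam = (1/1.50 − 1/1.81)/(4πk) = 0.1142/(4π·0.0203) = 0.4476 K/W
  R_conv,out = 1/(4πr²h) = 1/(4π·1.81²·11.5) = 0.002112 K/W
ΣR = 9.254×10^-6 + 0.4476 + 0.002112 = 0.4497 K/W
Q = ΔT/ΣR = (-177 °C − 21.7 °C)/0.4497 = -442 W
(Negative Q ⇒ heat flows inward; heat gain = 442 W.)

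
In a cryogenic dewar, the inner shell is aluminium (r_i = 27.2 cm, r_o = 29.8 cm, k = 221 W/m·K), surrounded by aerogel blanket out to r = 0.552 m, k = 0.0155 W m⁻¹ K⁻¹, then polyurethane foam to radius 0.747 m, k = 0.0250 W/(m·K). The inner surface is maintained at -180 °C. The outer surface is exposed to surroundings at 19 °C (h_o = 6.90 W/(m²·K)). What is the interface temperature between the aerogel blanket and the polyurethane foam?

Treat each layer as a resistance in series:
  R_aluminium = (1/0.272 − 1/0.298)/(4πk) = 0.3208/(4π·221) = 1.155×10^-4 K/W
  R_aerogel blanket = (1/0.298 − 1/0.552)/(4πk) = 1.544/(4π·0.0155) = 7.928 K/W
  R_polyurethane foam = (1/0.552 − 1/0.747)/(4πk) = 0.4729/(4π·0.0250) = 1.505 K/W
  R_conv,out = 1/(4πr²h) = 1/(4π·0.747²·6.90) = 0.02067 K/W
ΣR = 1.155×10^-4 + 7.928 + 1.505 + 0.02067 = 9.454 K/W
Q = ΔT/ΣR = (-180 °C − 19 °C)/9.454 = -21.05 W
From the inner boundary to the aerogel blanket/polyurethane foam interface, ΣR_partial = 7.928 K/W.
T_interface = T_in − Q·ΣR_partial = -180 °C − (-21.05)(7.928) = -13.1 °C

T = -13.1 °C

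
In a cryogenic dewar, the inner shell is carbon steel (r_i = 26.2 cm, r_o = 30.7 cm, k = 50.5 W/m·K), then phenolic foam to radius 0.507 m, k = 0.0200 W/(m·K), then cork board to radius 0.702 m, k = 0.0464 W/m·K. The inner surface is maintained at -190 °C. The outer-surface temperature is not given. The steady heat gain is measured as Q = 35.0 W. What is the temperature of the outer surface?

Series resistances:
  R_carbon steel = (1/0.262 − 1/0.307)/(4πk) = 0.5595/(4π·50.5) = 8.816×10^-4 K/W
  R_phenolic foam = (1/0.307 − 1/0.507)/(4πk) = 1.285/(4π·0.0200) = 5.113 K/W
  R_cork board = (1/0.507 − 1/0.702)/(4πk) = 0.5479/(4π·0.0464) = 0.9396 K/W
ΣR = 6.053 K/W
ΔT = Q·ΣR = 35.0 × 6.053 = 211.9 K
Heat flows inward, so T_out = T_in + ΔT = -190 + 211.9 = 21.9 °C

T_out = 21.9 °C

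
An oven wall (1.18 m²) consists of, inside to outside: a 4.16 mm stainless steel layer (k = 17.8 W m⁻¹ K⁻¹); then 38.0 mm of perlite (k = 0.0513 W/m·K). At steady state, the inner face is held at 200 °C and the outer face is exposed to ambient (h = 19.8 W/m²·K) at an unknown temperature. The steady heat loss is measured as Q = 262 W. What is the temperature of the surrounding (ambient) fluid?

Sum the resistances:
  R_stainless steel = L/(kA) = 0.00416/(17.8·1.18) = 1.981×10^-4 K/W
  R_perlite = L/(kA) = 0.0380/(0.0513·1.18) = 0.6277 K/W
  R_conv,out = 1/(hA) = 1/(19.8·1.18) = 0.04280 K/W
ΣR = 0.6707 K/W
ΔT = Q·ΣR = 262 × 0.6707 = 175.7 K
Heat flows outward, so T_out = T_in − ΔT = 200 − 175.7 = 24.3 °C

T_out = 24.3 °C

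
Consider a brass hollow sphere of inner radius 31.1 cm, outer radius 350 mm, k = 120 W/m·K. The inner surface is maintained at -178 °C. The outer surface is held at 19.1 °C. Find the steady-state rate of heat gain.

Q = 830 kW

Q = 4πk·ΔT/(1/r₁ − 1/r₂) = 4π × 120 × 197.1 / (1/0.311 − 1/0.350) = 8.30×10^5 W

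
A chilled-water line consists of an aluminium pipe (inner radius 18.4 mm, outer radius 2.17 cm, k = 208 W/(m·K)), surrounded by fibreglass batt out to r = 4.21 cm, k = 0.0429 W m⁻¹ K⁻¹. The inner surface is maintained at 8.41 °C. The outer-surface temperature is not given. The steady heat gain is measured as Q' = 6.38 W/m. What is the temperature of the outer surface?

T_out = 24.1 °C

Series resistances:
  R'_aluminium = ln(0.0217/0.0184)/(2πk) = 0.1650/(2π·208) = 1.262×10^-4 m·K/W
  R'_fibreglass batt = ln(0.0421/0.0217)/(2πk) = 0.6627/(2π·0.0429) = 2.459 m·K/W
ΣR = 2.459 m·K/W
ΔT = Q'·ΣR = 6.38 × 2.459 = 15.69 K
Heat flows inward, so T_out = T_in + ΔT = 8.41 + 15.69 = 24.1 °C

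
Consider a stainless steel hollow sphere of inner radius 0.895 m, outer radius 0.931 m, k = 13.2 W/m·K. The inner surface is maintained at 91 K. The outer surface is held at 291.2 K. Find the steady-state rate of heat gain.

Q = 4πk·ΔT/(1/r₁ − 1/r₂) = 4π × 13.2 × 200.2 / (1/0.895 − 1/0.931) = 7.69×10^5 W

Q = 769 kW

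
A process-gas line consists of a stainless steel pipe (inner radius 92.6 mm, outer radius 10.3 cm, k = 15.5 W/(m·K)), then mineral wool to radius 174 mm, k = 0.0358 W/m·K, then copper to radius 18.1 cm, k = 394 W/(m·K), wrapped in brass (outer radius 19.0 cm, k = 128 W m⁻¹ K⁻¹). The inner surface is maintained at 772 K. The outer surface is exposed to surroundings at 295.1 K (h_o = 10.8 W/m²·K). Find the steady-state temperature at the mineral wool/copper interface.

Series thermal resistances, inner to outer:
  R'_stainless steel = ln(0.103/0.0926)/(2πk) = 0.1064/(2π·15.5) = 0.001093 m·K/W
  R'_mineral wool = ln(0.174/0.103)/(2πk) = 0.5243/(2π·0.0358) = 2.331 m·K/W
  R'_copper = ln(0.181/0.174)/(2πk) = 0.03944/(2π·394) = 1.593×10^-5 m·K/W
  R'_brass = ln(0.190/0.181)/(2πk) = 0.04853/(2π·128) = 6.034×10^-5 m·K/W
  R'_conv,out = 1/(2πr h) = 1/(2π·0.190·10.8) = 0.07756 m·K/W
ΣR = 0.001093 + 2.331 + 1.593×10^-5 + 6.034×10^-5 + 0.07756 = 2.410 m·K/W
Q' = ΔT/ΣR = (772 K − 295.1 K)/2.410 = 197.9 W/m
From the inner boundary to the mineral wool/copper interface, ΣR_partial = 2.332 m·K/W.
T_interface = T_in − Q'·ΣR_partial = 772 K − (197.9)(2.332) = 310.5 K

T = 310.5 K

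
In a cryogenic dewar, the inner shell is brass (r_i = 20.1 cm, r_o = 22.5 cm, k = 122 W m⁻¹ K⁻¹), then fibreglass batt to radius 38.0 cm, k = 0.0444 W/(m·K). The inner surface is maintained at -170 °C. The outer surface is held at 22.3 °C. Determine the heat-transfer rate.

Series thermal resistances, inner to outer:
  R_brass = (1/0.201 − 1/0.225)/(4πk) = 0.5307/(4π·122) = 3.461×10^-4 K/W
  R_fibreglass batt = (1/0.225 − 1/0.380)/(4πk) = 1.813/(4π·0.0444) = 3.249 K/W
ΣR = 3.461×10^-4 + 3.249 = 3.249 K/W
Q = ΔT/ΣR = (-170 °C − 22.3 °C)/3.249 = -59.2 W
(Negative Q ⇒ heat flows inward; heat gain = 59.2 W.)

Q = 59.2 W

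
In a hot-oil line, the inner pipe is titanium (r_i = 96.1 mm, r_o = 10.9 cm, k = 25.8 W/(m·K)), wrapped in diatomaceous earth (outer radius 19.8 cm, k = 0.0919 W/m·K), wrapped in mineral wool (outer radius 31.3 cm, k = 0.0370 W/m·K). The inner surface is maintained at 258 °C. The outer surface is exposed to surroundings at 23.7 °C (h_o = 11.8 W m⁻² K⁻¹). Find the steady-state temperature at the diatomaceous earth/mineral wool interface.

Resistance network (inner→outer):
  R'_titanium = ln(0.109/0.0961)/(2πk) = 0.1260/(2π·25.8) = 7.770×10^-4 m·K/W
  R'_diatomaceous earth = ln(0.198/0.109)/(2πk) = 0.5969/(2π·0.0919) = 1.034 m·K/W
  R'_mineral wool = ln(0.313/0.198)/(2πk) = 0.4579/(2π·0.0370) = 1.970 m·K/W
  R'_conv,out = 1/(2πr h) = 1/(2π·0.313·11.8) = 0.04309 m·K/W
ΣR = 7.770×10^-4 + 1.034 + 1.970 + 0.04309 = 3.048 m·K/W
Q' = ΔT/ΣR = (258 °C − 23.7 °C)/3.048 = 76.87 W/m
From the inner boundary to the diatomaceous earth/mineral wool interface, ΣR_partial = 1.035 m·K/W.
T_interface = T_in − Q'·ΣR_partial = 258 °C − (76.87)(1.035) = 178 °C

T = 178 °C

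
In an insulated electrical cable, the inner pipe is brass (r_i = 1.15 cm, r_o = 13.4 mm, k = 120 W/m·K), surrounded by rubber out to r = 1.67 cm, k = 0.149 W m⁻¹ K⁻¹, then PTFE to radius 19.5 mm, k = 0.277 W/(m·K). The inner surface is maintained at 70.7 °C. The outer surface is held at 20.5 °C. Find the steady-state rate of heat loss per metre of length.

Q' = 155 W/m

Resistance network (inner→outer):
  R'_brass = ln(0.0134/0.0115)/(2πk) = 0.1529/(2π·120) = 2.028×10^-4 m·K/W
  R'_rubber = ln(0.0167/0.0134)/(2πk) = 0.2202/(2π·0.149) = 0.2352 m·K/W
  R'_PTFE = ln(0.0195/0.0167)/(2πk) = 0.1550/(2π·0.277) = 0.08906 m·K/W
ΣR = 2.028×10^-4 + 0.2352 + 0.08906 = 0.3245 m·K/W
Q' = ΔT/ΣR = (70.7 °C − 20.5 °C)/0.3245 = 155 W/m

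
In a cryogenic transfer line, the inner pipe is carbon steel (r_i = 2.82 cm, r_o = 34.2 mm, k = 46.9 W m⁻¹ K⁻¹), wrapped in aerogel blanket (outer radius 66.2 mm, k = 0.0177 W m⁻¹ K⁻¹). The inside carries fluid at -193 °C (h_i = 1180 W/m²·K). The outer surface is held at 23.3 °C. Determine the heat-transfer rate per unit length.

Treat each layer as a resistance in series:
  R'_conv,in = 1/(2πr h) = 1/(2π·0.0282·1180) = 0.004783 m·K/W
  R'_carbon steel = ln(0.0342/0.0282)/(2πk) = 0.1929/(2π·46.9) = 6.546×10^-4 m·K/W
  R'_aerogel blanket = ln(0.0662/0.0342)/(2πk) = 0.6605/(2π·0.0177) = 5.939 m·K/W
ΣR = 0.004783 + 6.546×10^-4 + 5.939 = 5.944 m·K/W
Q' = ΔT/ΣR = (-193 °C − 23.3 °C)/5.944 = -36.4 W/m
(Negative Q' ⇒ heat flows inward; heat gain = 36.4 W/m.)

Q' = 36.4 W/m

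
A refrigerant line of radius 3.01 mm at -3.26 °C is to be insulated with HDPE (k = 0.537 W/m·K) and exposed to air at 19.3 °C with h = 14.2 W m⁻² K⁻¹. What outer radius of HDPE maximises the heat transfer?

r_cr = 3.78 cm

For a cylinder, r_cr = k_ins/h = 0.537/14.2 = 0.0378 m = 3.78 cm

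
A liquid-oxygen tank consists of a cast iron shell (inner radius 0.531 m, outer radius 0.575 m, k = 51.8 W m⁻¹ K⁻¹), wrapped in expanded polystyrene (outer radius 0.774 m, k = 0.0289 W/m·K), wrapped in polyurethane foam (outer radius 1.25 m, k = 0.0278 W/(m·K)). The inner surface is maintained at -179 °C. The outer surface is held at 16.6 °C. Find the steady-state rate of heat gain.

Series thermal resistances, inner to outer:
  R_cast iron = (1/0.531 − 1/0.575)/(4πk) = 0.1441/(4π·51.8) = 2.214×10^-4 K/W
  R_expanded polystyrene = (1/0.575 − 1/0.774)/(4πk) = 0.4471/(4π·0.0289) = 1.231 K/W
  R_polyurethane foam = (1/0.774 − 1/1.25)/(4πk) = 0.4920/(4π·0.0278) = 1.408 K/W
ΣR = 2.214×10^-4 + 1.231 + 1.408 = 2.639 K/W
Q = ΔT/ΣR = (-179 °C − 16.6 °C)/2.639 = -74.1 W
(Negative Q ⇒ heat flows inward; heat gain = 74.1 W.)

Q = 74.1 W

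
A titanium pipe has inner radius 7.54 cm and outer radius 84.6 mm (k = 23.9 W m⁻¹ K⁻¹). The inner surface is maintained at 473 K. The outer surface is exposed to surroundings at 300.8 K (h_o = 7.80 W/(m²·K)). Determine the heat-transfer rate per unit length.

Q' = 712 W/m

Series thermal resistances, inner to outer:
  R'_titanium = ln(0.0846/0.0754)/(2πk) = 0.1151/(2π·23.9) = 7.667×10^-4 m·K/W
  R'_conv,out = 1/(2πr h) = 1/(2π·0.0846·7.80) = 0.2412 m·K/W
ΣR = 7.667×10^-4 + 0.2412 = 0.2420 m·K/W
Q' = ΔT/ΣR = (473 K − 300.8 K)/0.2420 = 712 W/m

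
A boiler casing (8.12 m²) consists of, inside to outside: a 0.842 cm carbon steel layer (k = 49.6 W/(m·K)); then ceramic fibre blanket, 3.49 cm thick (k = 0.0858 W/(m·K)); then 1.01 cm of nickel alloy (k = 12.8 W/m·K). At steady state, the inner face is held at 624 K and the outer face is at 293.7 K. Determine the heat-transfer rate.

Q = 6.58 kW

Treat each layer as a resistance in series:
  R_carbon steel = L/(kA) = 0.00842/(49.6·8.12) = 2.091×10^-5 K/W
  R_ceramic fibre blanket = L/(kA) = 0.0349/(0.0858·8.12) = 0.05009 K/W
  R_nickel alloy = L/(kA) = 0.0101/(12.8·8.12) = 9.718×10^-5 K/W
ΣR = 2.091×10^-5 + 0.05009 + 9.718×10^-5 = 0.05021 K/W
Q = ΔT/ΣR = (624 K − 293.7 K)/0.05021 = 6580 W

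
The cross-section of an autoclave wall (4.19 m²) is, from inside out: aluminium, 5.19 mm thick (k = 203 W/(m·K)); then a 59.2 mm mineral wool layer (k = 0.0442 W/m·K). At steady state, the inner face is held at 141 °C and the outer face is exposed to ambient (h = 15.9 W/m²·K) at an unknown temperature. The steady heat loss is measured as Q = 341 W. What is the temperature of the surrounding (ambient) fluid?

T_out = 26.9 °C

Sum the resistances:
  R_aluminium = L/(kA) = 0.00519/(203·4.19) = 6.102×10^-6 K/W
  R_mineral wool = L/(kA) = 0.0592/(0.0442·4.19) = 0.3197 K/W
  R_conv,out = 1/(hA) = 1/(15.9·4.19) = 0.01501 K/W
ΣR = 0.3347 K/W
ΔT = Q·ΣR = 341 × 0.3347 = 114.1 K
Heat flows outward, so T_out = T_in − ΔT = 141 − 114.1 = 26.9 °C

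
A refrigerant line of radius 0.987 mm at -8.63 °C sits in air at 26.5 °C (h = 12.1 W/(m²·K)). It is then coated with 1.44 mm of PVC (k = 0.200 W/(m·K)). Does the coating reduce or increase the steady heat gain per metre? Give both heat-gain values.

Critical radius for a cylinder: r_cr = k/h = 0.0165 m = 1.65 cm.
Outer radius after coating: r₂ = 9.87×10^-4 + 0.00144 = 0.002427 m.
Since r₁ < r_cr and r₂ ≤ r_cr, the coating moves toward the maximum at r_cr — heat gain rises.
Bare: R = 1/(2πr₁h) = 13.33 m·K/W; Q = 35.13/13.33 = 2.64 W/m.
Coated: R = R_cond + R_conv = 6.136 m·K/W; Q = 35.13/6.136 = 5.73 W/m.

increases: 2.64 → 5.73 W/m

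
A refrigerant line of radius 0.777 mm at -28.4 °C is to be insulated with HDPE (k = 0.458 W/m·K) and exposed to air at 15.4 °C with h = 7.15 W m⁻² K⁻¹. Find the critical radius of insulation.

r_cr = 6.41 cm

For a cylinder, r_cr = k_ins/h = 0.458/7.15 = 0.0641 m = 6.41 cm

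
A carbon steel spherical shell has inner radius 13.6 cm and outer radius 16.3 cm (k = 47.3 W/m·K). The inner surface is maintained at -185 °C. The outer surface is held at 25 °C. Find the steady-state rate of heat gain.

Q = 1.02×10^5 W

Q = 4πk·ΔT/(1/r₁ − 1/r₂) = 4π × 47.3 × 210 / (1/0.136 − 1/0.163) = 1.02×10^5 W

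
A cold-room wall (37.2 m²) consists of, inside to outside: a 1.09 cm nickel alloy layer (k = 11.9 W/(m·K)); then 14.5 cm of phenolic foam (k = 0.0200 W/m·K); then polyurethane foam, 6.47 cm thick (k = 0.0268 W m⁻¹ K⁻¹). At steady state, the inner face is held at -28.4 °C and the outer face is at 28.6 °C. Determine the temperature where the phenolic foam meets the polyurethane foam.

T = 14.4 °C

Series thermal resistances, inner to outer:
  R_nickel alloy = L/(kA) = 0.0109/(11.9·37.2) = 2.462×10^-5 K/W
  R_phenolic foam = L/(kA) = 0.145/(0.0200·37.2) = 0.1949 K/W
  R_polyurethane foam = L/(kA) = 0.0647/(0.0268·37.2) = 0.06490 K/W
ΣR = 2.462×10^-5 + 0.1949 + 0.06490 = 0.2598 K/W
Q = ΔT/ΣR = (-28.4 °C − 28.6 °C)/0.2598 = -219.4 W
From the inner boundary to the phenolic foam/polyurethane foam interface, ΣR_partial = 0.1949 K/W.
T_interface = T_in − Q·ΣR_partial = -28.4 °C − (-219.4)(0.1949) = 14.4 °C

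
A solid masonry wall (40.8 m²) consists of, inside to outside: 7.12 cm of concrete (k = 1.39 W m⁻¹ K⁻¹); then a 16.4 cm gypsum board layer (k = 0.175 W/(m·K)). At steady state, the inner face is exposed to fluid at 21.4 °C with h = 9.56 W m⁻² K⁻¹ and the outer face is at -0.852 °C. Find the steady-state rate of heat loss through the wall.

Treat each layer as a resistance in series:
  R_conv,in = 1/(hA) = 1/(9.56·40.8) = 0.002564 K/W
  R_concrete = L/(kA) = 0.0712/(1.39·40.8) = 0.001255 K/W
  R_gypsum board = L/(kA) = 0.164/(0.175·40.8) = 0.02297 K/W
ΣR = 0.002564 + 0.001255 + 0.02297 = 0.02679 K/W
Q = ΔT/ΣR = (21.4 °C − -0.852 °C)/0.02679 = 831 W

Q = 831 W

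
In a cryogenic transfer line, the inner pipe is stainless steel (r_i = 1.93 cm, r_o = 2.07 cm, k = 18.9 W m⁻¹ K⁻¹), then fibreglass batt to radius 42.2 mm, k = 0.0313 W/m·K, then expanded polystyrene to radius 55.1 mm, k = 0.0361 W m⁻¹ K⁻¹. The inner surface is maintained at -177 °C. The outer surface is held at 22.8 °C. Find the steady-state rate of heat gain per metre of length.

Q' = 41.6 W/m

Resistance network (inner→outer):
  R'_stainless steel = ln(0.0207/0.0193)/(2πk) = 0.07003/(2π·18.9) = 5.897×10^-4 m·K/W
  R'_fibreglass batt = ln(0.0422/0.0207)/(2πk) = 0.7123/(2π·0.0313) = 3.622 m·K/W
  R'_expanded polystyrene = ln(0.0551/0.0422)/(2πk) = 0.2667/(2π·0.0361) = 1.176 m·K/W
ΣR = 5.897×10^-4 + 3.622 + 1.176 = 4.799 m·K/W
Q' = ΔT/ΣR = (-177 °C − 22.8 °C)/4.799 = -41.6 W/m
(Negative Q' ⇒ heat flows inward; heat gain = 41.6 W/m.)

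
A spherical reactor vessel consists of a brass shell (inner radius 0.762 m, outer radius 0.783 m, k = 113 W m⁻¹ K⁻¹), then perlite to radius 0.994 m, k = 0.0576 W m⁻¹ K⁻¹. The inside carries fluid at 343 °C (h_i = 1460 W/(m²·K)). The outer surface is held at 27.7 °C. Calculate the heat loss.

Series thermal resistances, inner to outer:
  R_conv,in = 1/(4πr²h) = 1/(4π·0.762²·1460) = 9.387×10^-5 K/W
  R_brass = (1/0.762 − 1/0.783)/(4πk) = 0.03520/(4π·113) = 2.479×10^-5 K/W
  R_perlite = (1/0.783 − 1/0.994)/(4πk) = 0.2711/(4π·0.0576) = 0.3745 K/W
ΣR = 9.387×10^-5 + 2.479×10^-5 + 0.3745 = 0.3746 K/W
Q = ΔT/ΣR = (343 °C − 27.7 °C)/0.3746 = 842 W

Q = 842 W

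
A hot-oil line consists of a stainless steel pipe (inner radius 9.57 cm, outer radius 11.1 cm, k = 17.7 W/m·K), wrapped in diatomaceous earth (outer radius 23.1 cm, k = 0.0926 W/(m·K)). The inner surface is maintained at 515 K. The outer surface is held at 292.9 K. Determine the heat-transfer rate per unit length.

Q' = 176 W/m

Treat each layer as a resistance in series:
  R'_stainless steel = ln(0.111/0.0957)/(2πk) = 0.1483/(2π·17.7) = 0.001334 m·K/W
  R'_diatomaceous earth = ln(0.231/0.111)/(2πk) = 0.7329/(2π·0.0926) = 1.260 m·K/W
ΣR = 0.001334 + 1.260 = 1.261 m·K/W
Q' = ΔT/ΣR = (515 K − 292.9 K)/1.261 = 176 W/m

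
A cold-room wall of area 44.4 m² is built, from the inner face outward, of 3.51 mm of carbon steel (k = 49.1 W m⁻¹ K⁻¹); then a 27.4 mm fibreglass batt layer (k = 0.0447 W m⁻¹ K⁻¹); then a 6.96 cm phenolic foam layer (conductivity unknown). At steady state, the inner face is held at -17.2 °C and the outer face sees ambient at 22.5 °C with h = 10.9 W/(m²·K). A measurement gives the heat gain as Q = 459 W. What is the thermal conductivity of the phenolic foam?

ΣR = ΔT/Q = |-17.2 − 22.5|/459 = 0.08649 K/W
Known resistances:
  R_carbon steel = L/(kA) = 0.00351/(49.1·44.4) = 1.610×10^-6 K/W
  R_fibreglass batt = L/(kA) = 0.0274/(0.0447·44.4) = 0.01381 K/W
  R_conv,out = 1/(hA) = 1/(10.9·44.4) = 0.002066 K/W
R_phenolic foam = ΣR − ΣR_known = 0.08649 − 0.01588 = 0.07061 K/W
L/(kA) = 0.07061 ⇒ k = 0.0696/(0.07061·44.4) = 0.0222 W/m·K

k = 0.0222 W/m·K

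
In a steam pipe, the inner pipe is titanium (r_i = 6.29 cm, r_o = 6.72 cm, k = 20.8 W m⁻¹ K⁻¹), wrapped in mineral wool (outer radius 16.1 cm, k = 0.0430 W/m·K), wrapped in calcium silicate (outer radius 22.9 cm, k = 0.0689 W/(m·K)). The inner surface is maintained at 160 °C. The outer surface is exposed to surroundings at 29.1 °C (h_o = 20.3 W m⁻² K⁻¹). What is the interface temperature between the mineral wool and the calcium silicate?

T = 56.3 °C

Resistance network (inner→outer):
  R'_titanium = ln(0.0672/0.0629)/(2πk) = 0.06613/(2π·20.8) = 5.060×10^-4 m·K/W
  R'_mineral wool = ln(0.161/0.0672)/(2πk) = 0.8737/(2π·0.0430) = 3.234 m·K/W
  R'_calcium silicate = ln(0.229/0.161)/(2πk) = 0.3523/(2π·0.0689) = 0.8138 m·K/W
  R'_conv,out = 1/(2πr h) = 1/(2π·0.229·20.3) = 0.03424 m·K/W
ΣR = 5.060×10^-4 + 3.234 + 0.8138 + 0.03424 = 4.083 m·K/W
Q' = ΔT/ΣR = (160 °C − 29.1 °C)/4.083 = 32.06 W/m
From the inner boundary to the mineral wool/calcium silicate interface, ΣR_partial = 3.235 m·K/W.
T_interface = T_in − Q'·ΣR_partial = 160 °C − (32.06)(3.235) = 56.3 °C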